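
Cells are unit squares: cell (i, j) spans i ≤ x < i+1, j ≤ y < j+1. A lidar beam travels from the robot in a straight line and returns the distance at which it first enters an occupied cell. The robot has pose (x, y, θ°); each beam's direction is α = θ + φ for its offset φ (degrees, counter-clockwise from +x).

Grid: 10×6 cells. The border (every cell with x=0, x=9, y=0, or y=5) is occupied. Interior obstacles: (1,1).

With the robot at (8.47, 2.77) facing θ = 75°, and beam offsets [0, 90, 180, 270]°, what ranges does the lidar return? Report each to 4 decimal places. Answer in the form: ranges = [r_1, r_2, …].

ranges = [2.0478, 7.7335, 1.8324, 0.5487]

beam 1: φ=0°, α=75°
  direction (0.2588, 0.9659); cell (8,2); t to first gridline: x 2.0478, y 0.2381 (then +3.8637 / +1.0353)
    (8,3) via y @ 0.2381
    (8,4) via y @ 1.2734
    (9,4) via x @ 2.0478  # hit
  → r_1 = 2.0478
beam 2: φ=90°, α=165°
  direction (-0.9659, 0.2588); cell (8,2); t to first gridline: x 0.4866, y 0.8887 (then +1.0353 / +3.8637)
    (7,2) via x @ 0.4866
    (7,3) via y @ 0.8887
    (6,3) via x @ 1.5219
    (5,3) via x @ 2.5571
    (4,3) via x @ 3.5924
    (3,3) via x @ 4.6277
    (3,4) via y @ 4.7524
    (2,4) via x @ 5.6630
    (1,4) via x @ 6.6982
    (0,4) via x @ 7.7335  # hit
  → r_2 = 7.7335
beam 3: φ=180°, α=255°
  direction (-0.2588, -0.9659); cell (8,2); t to first gridline: x 1.8159, y 0.7972 (then +3.8637 / +1.0353)
    (8,1) via y @ 0.7972
    (7,1) via x @ 1.8159
    (7,0) via y @ 1.8324  # hit
  → r_3 = 1.8324
beam 4: φ=270°, α=345°
  direction (0.9659, -0.2588); cell (8,2); t to first gridline: x 0.5487, y 2.9751 (then +1.0353 / +3.8637)
    (9,2) via x @ 0.5487  # hit
  → r_4 = 0.5487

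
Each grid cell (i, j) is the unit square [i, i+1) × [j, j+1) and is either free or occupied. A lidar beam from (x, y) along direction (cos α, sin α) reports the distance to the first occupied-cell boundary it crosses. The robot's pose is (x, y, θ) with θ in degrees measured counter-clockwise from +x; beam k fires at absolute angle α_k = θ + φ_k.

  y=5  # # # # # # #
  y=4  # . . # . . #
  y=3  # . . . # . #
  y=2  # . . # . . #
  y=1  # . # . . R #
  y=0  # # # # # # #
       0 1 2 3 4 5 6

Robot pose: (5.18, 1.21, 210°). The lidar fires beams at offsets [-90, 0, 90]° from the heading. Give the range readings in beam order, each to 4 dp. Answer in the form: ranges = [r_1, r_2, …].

beam 1: φ=-90°, α=120°
  d=(-0.5000,0.8660)  start (5,1)  tX=0.3600 tY=0.9122  stride 1/|dx|=2.0000 1/|dy|=1.1547
    cross x-line → (4,1), t=0.3600
    cross y-line → (4,2), t=0.9122
    cross y-line → (4,3), t=2.0669 (wall)
  → r_1 = 2.0669
beam 2: φ=0°, α=210°
  d=(-0.8660,-0.5000)  start (5,1)  tX=0.2078 tY=0.4200  stride 1/|dx|=1.1547 1/|dy|=2.0000
    cross x-line → (4,1), t=0.2078
    cross y-line → (4,0), t=0.4200 (wall)
  → r_2 = 0.4200
beam 3: φ=90°, α=300°
  d=(0.5000,-0.8660)  start (5,1)  tX=1.6400 tY=0.2425  stride 1/|dx|=2.0000 1/|dy|=1.1547
    cross y-line → (5,0), t=0.2425 (wall)
  → r_3 = 0.2425

ranges = [2.0669, 0.4200, 0.2425]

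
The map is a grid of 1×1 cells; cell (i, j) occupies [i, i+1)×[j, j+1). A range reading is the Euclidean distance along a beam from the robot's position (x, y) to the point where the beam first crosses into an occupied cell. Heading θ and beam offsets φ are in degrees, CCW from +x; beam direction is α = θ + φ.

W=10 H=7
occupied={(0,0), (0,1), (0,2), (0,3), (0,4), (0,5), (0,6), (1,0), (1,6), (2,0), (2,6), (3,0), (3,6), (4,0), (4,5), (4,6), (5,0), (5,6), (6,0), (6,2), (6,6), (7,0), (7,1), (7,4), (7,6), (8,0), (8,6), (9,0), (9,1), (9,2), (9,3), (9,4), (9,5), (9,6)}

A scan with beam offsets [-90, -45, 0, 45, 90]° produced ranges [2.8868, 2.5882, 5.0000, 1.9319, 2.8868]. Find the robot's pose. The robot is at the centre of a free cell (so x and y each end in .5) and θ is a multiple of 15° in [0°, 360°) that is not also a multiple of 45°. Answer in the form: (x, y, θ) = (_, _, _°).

(x, y, θ) = (3.5, 3.5, 30°)

Candidates: 36 free-cell centres × 16 headings = 576 poses. Raycast each; keep the one whose scan matches to 4 dp.
  (4.5, 4.5, 285°): beam 1 = 3.6235 ≠ 2.8868 ✗
  (7.5, 5.5, 210°): beam 1 = 0.5774 ≠ 2.8868 ✗
  (6.5, 4.5, 330°): beam 1 = 4.0415 ≠ 2.8868 ✗
  …
  (3.5, 3.5, 30°): r_1=2.8868, r_2=2.5882, r_3=5.0000, r_4=1.9319, r_5=2.8868 — all match ✓
Unique over the lattice → pose = (3.5, 3.5, 30°).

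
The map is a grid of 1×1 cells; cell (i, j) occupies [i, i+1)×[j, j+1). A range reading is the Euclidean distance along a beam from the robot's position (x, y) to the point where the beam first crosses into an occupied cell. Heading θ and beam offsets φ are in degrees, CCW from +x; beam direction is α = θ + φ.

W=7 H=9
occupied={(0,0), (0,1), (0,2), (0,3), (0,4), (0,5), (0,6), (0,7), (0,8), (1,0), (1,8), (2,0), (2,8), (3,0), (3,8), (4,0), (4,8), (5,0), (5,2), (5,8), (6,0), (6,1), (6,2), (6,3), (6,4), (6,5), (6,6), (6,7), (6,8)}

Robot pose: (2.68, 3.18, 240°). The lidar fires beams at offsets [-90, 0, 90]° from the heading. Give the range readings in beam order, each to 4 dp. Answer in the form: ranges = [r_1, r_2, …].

ranges = [1.9399, 2.5172, 3.8336]

beam 1: φ=-90°, α=150°
  direction (-0.8660, 0.5000); cell (2,3); t to first gridline: x 0.7852, y 1.6400 (then +1.1547 / +2.0000)
    (1,3) via x @ 0.7852
    (1,4) via y @ 1.6400
    (0,4) via x @ 1.9399  # hit
  → r_1 = 1.9399
beam 2: φ=0°, α=240°
  direction (-0.5000, -0.8660); cell (2,3); t to first gridline: x 1.3600, y 0.2078 (then +2.0000 / +1.1547)
    (2,2) via y @ 0.2078
    (1,2) via x @ 1.3600
    (1,1) via y @ 1.3625
    (1,0) via y @ 2.5172  # hit
  → r_2 = 2.5172
beam 3: φ=90°, α=330°
  direction (0.8660, -0.5000); cell (2,3); t to first gridline: x 0.3695, y 0.3600 (then +1.1547 / +2.0000)
    (2,2) via y @ 0.3600
    (3,2) via x @ 0.3695
    (4,2) via x @ 1.5242
    (4,1) via y @ 2.3600
    (5,1) via x @ 2.6789
    (6,1) via x @ 3.8336  # hit
  → r_3 = 3.8336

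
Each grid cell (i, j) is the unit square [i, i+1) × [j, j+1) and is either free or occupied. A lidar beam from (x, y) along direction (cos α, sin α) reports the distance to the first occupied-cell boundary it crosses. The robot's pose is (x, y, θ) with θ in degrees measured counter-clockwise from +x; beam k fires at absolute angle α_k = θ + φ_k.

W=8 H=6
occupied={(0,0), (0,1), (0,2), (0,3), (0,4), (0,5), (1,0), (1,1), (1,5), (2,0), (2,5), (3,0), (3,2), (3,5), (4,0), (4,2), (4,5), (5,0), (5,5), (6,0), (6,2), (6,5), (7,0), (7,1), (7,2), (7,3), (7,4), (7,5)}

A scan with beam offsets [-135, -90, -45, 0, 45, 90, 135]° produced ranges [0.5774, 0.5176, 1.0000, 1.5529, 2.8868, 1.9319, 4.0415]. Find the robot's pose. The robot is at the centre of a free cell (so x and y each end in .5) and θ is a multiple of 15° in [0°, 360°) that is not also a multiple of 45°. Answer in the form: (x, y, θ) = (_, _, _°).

Candidates: 20 free-cell centres × 16 headings = 320 poses. Raycast each; keep the one whose scan matches to 4 dp.
  (1.5, 2.5, 255°): beam 1 = 1.0000 ≠ 0.5774 ✗
  (5.5, 3.5, 300°): beam 1 = 4.6587 ≠ 0.5774 ✗
  (4.5, 1.5, 285°): beam 1 = 1.0000 ≠ 0.5774 ✗
  (1.5, 4.5, 255°): beam 3 = 0.5774 ≠ 1.0000 ✗
  …
  (2.5, 4.5, 195°): r_1=0.5774, r_2=0.5176, r_3=1.0000, r_4=1.5529, r_5=2.8868, r_6=1.9319, r_7=4.0415 — all match ✓
Unique over the lattice → pose = (2.5, 4.5, 195°).

(x, y, θ) = (2.5, 4.5, 195°)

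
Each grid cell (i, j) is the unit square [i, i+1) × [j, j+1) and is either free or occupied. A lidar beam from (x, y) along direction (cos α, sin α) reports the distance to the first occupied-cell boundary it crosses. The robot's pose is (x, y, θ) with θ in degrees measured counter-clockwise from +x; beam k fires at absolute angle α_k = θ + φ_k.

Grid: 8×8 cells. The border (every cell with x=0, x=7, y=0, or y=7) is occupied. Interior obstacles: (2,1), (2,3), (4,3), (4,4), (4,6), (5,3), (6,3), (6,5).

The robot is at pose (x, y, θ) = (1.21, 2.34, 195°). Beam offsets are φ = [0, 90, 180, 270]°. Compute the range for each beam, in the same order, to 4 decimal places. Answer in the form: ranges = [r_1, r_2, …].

ranges = [0.2174, 1.3873, 2.8884, 0.8114]

beam 1: φ=0°, α=195°
  cosα=-0.9659 sinα=-0.2588 | (1,2) | tMaxX 0.2174 tMaxY 1.3137 | tΔX 1.0353 tΔY 3.8637
    t=0.2174 [x] (0,2) — stop
  → r_1 = 0.2174
beam 2: φ=90°, α=285°
  cosα=0.2588 sinα=-0.9659 | (1,2) | tMaxX 3.0523 tMaxY 0.3520 | tΔX 3.8637 tΔY 1.0353
    t=0.3520 [y] (1,1)
    t=1.3873 [y] (1,0) — stop
  → r_2 = 1.3873
beam 3: φ=180°, α=15°
  cosα=0.9659 sinα=0.2588 | (1,2) | tMaxX 0.8179 tMaxY 2.5500 | tΔX 1.0353 tΔY 3.8637
    t=0.8179 [x] (2,2)
    t=1.8531 [x] (3,2)
    t=2.5500 [y] (3,3)
    t=2.8884 [x] (4,3) — stop
  → r_3 = 2.8884
beam 4: φ=270°, α=105°
  cosα=-0.2588 sinα=0.9659 | (1,2) | tMaxX 0.8114 tMaxY 0.6833 | tΔX 3.8637 tΔY 1.0353
    t=0.6833 [y] (1,3)
    t=0.8114 [x] (0,3) — stop
  → r_4 = 0.8114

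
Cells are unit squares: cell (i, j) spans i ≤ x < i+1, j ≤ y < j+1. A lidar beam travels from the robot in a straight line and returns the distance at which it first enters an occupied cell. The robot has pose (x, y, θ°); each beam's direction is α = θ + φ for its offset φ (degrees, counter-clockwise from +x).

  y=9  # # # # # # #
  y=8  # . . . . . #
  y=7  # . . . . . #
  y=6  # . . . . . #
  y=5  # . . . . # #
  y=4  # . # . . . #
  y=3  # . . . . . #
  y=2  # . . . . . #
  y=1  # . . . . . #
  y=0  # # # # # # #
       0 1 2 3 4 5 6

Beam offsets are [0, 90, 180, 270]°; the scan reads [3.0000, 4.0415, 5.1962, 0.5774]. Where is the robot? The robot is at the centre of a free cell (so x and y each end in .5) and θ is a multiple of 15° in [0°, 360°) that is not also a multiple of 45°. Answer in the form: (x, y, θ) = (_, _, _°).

The pose lattice has 38·16 = 608 candidates. Test each by forward raycasting.
  (2.5, 1.5, 15°): beam 1 = 3.6235 ≠ 3.0000 ✗
  (4.5, 5.5, 30°): beam 1 = 0.5774 ≠ 3.0000 ✗
  (2.5, 2.5, 150°): beam 1 = 1.7321 ≠ 3.0000 ✗
  (4.5, 7.5, 210°): beam 1 = 4.0415 ≠ 3.0000 ✗
  …
  (4.5, 5.5, 60°): r_1=3.0000, r_2=4.0415, r_3=5.1962, r_4=0.5774 — all match ✓
Unique over the lattice → pose = (4.5, 5.5, 60°).

(x, y, θ) = (4.5, 5.5, 60°)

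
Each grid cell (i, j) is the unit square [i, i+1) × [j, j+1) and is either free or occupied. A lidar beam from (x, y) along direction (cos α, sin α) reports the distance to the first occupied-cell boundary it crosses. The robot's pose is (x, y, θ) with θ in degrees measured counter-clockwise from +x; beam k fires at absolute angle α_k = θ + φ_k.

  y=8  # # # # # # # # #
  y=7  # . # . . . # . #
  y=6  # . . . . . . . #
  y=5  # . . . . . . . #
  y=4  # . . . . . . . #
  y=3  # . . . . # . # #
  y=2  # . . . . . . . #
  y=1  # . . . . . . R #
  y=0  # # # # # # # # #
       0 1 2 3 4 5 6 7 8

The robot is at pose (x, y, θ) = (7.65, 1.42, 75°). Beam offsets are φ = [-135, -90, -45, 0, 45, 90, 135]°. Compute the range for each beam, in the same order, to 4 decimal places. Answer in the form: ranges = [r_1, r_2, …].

beam 1: φ=-135°, α=300°
  d=(0.5000,-0.8660)  start (7,1)  tX=0.7000 tY=0.4850  stride 1/|dx|=2.0000 1/|dy|=1.1547
    cross y-line → (7,0), t=0.4850 (wall)
  → r_1 = 0.4850
beam 2: φ=-90°, α=345°
  d=(0.9659,-0.2588)  start (7,1)  tX=0.3623 tY=1.6228  stride 1/|dx|=1.0353 1/|dy|=3.8637
    cross x-line → (8,1), t=0.3623 (wall)
  → r_2 = 0.3623
beam 3: φ=-45°, α=30°
  d=(0.8660,0.5000)  start (7,1)  tX=0.4041 tY=1.1600  stride 1/|dx|=1.1547 1/|dy|=2.0000
    cross x-line → (8,1), t=0.4041 (wall)
  → r_3 = 0.4041
beam 4: φ=0°, α=75°
  d=(0.2588,0.9659)  start (7,1)  tX=1.3523 tY=0.6005  stride 1/|dx|=3.8637 1/|dy|=1.0353
    cross y-line → (7,2), t=0.6005
    cross x-line → (8,2), t=1.3523 (wall)
  → r_4 = 1.3523
beam 5: φ=45°, α=120°
  d=(-0.5000,0.8660)  start (7,1)  tX=1.3000 tY=0.6697  stride 1/|dx|=2.0000 1/|dy|=1.1547
    cross y-line → (7,2), t=0.6697
    cross x-line → (6,2), t=1.3000
    cross y-line → (6,3), t=1.8244
    cross y-line → (6,4), t=2.9791
    cross x-line → (5,4), t=3.3000
    cross y-line → (5,5), t=4.1338
    cross y-line → (5,6), t=5.2885
    cross x-line → (4,6), t=5.3000
    cross y-line → (4,7), t=6.4432
    cross x-line → (3,7), t=7.3000
    cross y-line → (3,8), t=7.5979 (wall)
  → r_5 = 7.5979
beam 6: φ=90°, α=165°
  d=(-0.9659,0.2588)  start (7,1)  tX=0.6729 tY=2.2409  stride 1/|dx|=1.0353 1/|dy|=3.8637
    cross x-line → (6,1), t=0.6729
    cross x-line → (5,1), t=1.7082
    cross y-line → (5,2), t=2.2409
    cross x-line → (4,2), t=2.7435
    cross x-line → (3,2), t=3.7788
    cross x-line → (2,2), t=4.8140
    cross x-line → (1,2), t=5.8493
    cross y-line → (1,3), t=6.1047
    cross x-line → (0,3), t=6.8846 (wall)
  → r_6 = 6.8846
beam 7: φ=135°, α=210°
  d=(-0.8660,-0.5000)  start (7,1)  tX=0.7506 tY=0.8400  stride 1/|dx|=1.1547 1/|dy|=2.0000
    cross x-line → (6,1), t=0.7506
    cross y-line → (6,0), t=0.8400 (wall)
  → r_7 = 0.8400

ranges = [0.4850, 0.3623, 0.4041, 1.3523, 7.5979, 6.8846, 0.8400]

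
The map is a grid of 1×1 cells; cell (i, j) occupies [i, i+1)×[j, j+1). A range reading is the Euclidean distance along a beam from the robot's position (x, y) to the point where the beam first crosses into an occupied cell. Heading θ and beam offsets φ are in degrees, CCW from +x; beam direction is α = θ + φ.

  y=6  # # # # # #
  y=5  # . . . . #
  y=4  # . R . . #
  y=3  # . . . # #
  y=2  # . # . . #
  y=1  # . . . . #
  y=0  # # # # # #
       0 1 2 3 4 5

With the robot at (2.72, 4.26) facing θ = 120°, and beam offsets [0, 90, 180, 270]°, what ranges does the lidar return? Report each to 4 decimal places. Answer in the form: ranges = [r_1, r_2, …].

ranges = [2.0092, 1.9861, 3.7643, 2.6327]

beam 1: φ=0°, α=120°
  direction (-0.5000, 0.8660); cell (2,4); t to first gridline: x 1.4400, y 0.8545 (then +2.0000 / +1.1547)
    (2,5) via y @ 0.8545
    (1,5) via x @ 1.4400
    (1,6) via y @ 2.0092  # hit
  → r_1 = 2.0092
beam 2: φ=90°, α=210°
  direction (-0.8660, -0.5000); cell (2,4); t to first gridline: x 0.8314, y 0.5200 (then +1.1547 / +2.0000)
    (2,3) via y @ 0.5200
    (1,3) via x @ 0.8314
    (0,3) via x @ 1.9861  # hit
  → r_2 = 1.9861
beam 3: φ=180°, α=300°
  direction (0.5000, -0.8660); cell (2,4); t to first gridline: x 0.5600, y 0.3002 (then +2.0000 / +1.1547)
    (2,3) via y @ 0.3002
    (3,3) via x @ 0.5600
    (3,2) via y @ 1.4549
    (4,2) via x @ 2.5600
    (4,1) via y @ 2.6096
    (4,0) via y @ 3.7643  # hit
  → r_3 = 3.7643
beam 4: φ=270°, α=30°
  direction (0.8660, 0.5000); cell (2,4); t to first gridline: x 0.3233, y 1.4800 (then +1.1547 / +2.0000)
    (3,4) via x @ 0.3233
    (4,4) via x @ 1.4780
    (4,5) via y @ 1.4800
    (5,5) via x @ 2.6327  # hit
  → r_4 = 2.6327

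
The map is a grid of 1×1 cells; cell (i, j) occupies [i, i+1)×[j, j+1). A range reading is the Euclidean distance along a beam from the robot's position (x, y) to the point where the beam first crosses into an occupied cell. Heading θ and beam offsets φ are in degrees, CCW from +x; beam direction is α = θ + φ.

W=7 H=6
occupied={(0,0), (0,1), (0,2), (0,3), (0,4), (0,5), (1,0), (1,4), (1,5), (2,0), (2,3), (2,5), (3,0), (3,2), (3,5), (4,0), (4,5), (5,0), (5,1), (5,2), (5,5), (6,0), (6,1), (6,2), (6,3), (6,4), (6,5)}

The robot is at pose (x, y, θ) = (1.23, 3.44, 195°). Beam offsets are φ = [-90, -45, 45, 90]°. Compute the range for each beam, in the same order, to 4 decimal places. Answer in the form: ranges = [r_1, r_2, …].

ranges = [0.5798, 0.2656, 0.4600, 2.5261]

beam 1: φ=-90°, α=105°
  cosα=-0.2588 sinα=0.9659 | (1,3) | tMaxX 0.8887 tMaxY 0.5798 | tΔX 3.8637 tΔY 1.0353
    t=0.5798 [y] (1,4) — stop
  → r_1 = 0.5798
beam 2: φ=-45°, α=150°
  cosα=-0.8660 sinα=0.5000 | (1,3) | tMaxX 0.2656 tMaxY 1.1200 | tΔX 1.1547 tΔY 2.0000
    t=0.2656 [x] (0,3) — stop
  → r_2 = 0.2656
beam 3: φ=45°, α=240°
  cosα=-0.5000 sinα=-0.8660 | (1,3) | tMaxX 0.4600 tMaxY 0.5081 | tΔX 2.0000 tΔY 1.1547
    t=0.4600 [x] (0,3) — stop
  → r_3 = 0.4600
beam 4: φ=90°, α=285°
  cosα=0.2588 sinα=-0.9659 | (1,3) | tMaxX 2.9751 tMaxY 0.4555 | tΔX 3.8637 tΔY 1.0353
    t=0.4555 [y] (1,2)
    t=1.4908 [y] (1,1)
    t=2.5261 [y] (1,0) — stop
  → r_4 = 2.5261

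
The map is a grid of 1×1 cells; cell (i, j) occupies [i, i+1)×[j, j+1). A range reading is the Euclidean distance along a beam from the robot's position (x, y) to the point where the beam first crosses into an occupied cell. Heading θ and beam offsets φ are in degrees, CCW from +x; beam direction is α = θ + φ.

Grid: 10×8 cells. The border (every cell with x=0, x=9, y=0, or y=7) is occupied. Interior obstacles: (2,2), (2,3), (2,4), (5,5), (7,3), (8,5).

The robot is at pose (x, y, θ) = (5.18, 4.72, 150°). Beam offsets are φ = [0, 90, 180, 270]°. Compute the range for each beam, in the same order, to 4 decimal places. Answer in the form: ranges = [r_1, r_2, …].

beam 1: φ=0°, α=150°
  dir = (cos 150°, sin 150°) = (-0.8660, 0.5000); from cell (5,4)
  next x-line at t=0.2078, next y-line at t=0.5600; Δt_x=1.1547, Δt_y=2.0000
    x: enter (4,4) at t=0.2078
    y: enter (4,5) at t=0.5600
    x: enter (3,5) at t=1.3625
    x: enter (2,5) at t=2.5172
    y: enter (2,6) at t=2.5600
    x: enter (1,6) at t=3.6719
    y: enter (1,7) at t=4.5600 ← occupied
  → r_1 = 4.5600
beam 2: φ=90°, α=240°
  dir = (cos 240°, sin 240°) = (-0.5000, -0.8660); from cell (5,4)
  next x-line at t=0.3600, next y-line at t=0.8314; Δt_x=2.0000, Δt_y=1.1547
    x: enter (4,4) at t=0.3600
    y: enter (4,3) at t=0.8314
    y: enter (4,2) at t=1.9861
    x: enter (3,2) at t=2.3600
    y: enter (3,1) at t=3.1408
    y: enter (3,0) at t=4.2955 ← occupied
  → r_2 = 4.2955
beam 3: φ=180°, α=330°
  dir = (cos 330°, sin 330°) = (0.8660, -0.5000); from cell (5,4)
  next x-line at t=0.9469, next y-line at t=1.4400; Δt_x=1.1547, Δt_y=2.0000
    x: enter (6,4) at t=0.9469
    y: enter (6,3) at t=1.4400
    x: enter (7,3) at t=2.1016 ← occupied
  → r_3 = 2.1016
beam 4: φ=270°, α=60°
  dir = (cos 60°, sin 60°) = (0.5000, 0.8660); from cell (5,4)
  next x-line at t=1.6400, next y-line at t=0.3233; Δt_x=2.0000, Δt_y=1.1547
    y: enter (5,5) at t=0.3233 ← occupied
  → r_4 = 0.3233

ranges = [4.5600, 4.2955, 2.1016, 0.3233]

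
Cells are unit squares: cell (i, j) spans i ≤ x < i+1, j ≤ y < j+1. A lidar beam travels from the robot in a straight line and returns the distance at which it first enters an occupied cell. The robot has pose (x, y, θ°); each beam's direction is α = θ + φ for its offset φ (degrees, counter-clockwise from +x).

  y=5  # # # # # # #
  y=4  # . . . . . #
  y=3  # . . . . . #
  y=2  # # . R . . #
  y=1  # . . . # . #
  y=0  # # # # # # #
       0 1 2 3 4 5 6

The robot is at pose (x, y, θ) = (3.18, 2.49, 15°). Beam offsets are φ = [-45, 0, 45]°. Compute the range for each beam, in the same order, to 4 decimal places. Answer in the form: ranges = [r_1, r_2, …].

beam 1: φ=-45°, α=330°
  d=(0.8660,-0.5000)  start (3,2)  tX=0.9469 tY=0.9800  stride 1/|dx|=1.1547 1/|dy|=2.0000
    cross x-line → (4,2), t=0.9469
    cross y-line → (4,1), t=0.9800 (wall)
  → r_1 = 0.9800
beam 2: φ=0°, α=15°
  d=(0.9659,0.2588)  start (3,2)  tX=0.8489 tY=1.9705  stride 1/|dx|=1.0353 1/|dy|=3.8637
    cross x-line → (4,2), t=0.8489
    cross x-line → (5,2), t=1.8842
    cross y-line → (5,3), t=1.9705
    cross x-line → (6,3), t=2.9195 (wall)
  → r_2 = 2.9195
beam 3: φ=45°, α=60°
  d=(0.5000,0.8660)  start (3,2)  tX=1.6400 tY=0.5889  stride 1/|dx|=2.0000 1/|dy|=1.1547
    cross y-line → (3,3), t=0.5889
    cross x-line → (4,3), t=1.6400
    cross y-line → (4,4), t=1.7436
    cross y-line → (4,5), t=2.8983 (wall)
  → r_3 = 2.8983

ranges = [0.9800, 2.9195, 2.8983]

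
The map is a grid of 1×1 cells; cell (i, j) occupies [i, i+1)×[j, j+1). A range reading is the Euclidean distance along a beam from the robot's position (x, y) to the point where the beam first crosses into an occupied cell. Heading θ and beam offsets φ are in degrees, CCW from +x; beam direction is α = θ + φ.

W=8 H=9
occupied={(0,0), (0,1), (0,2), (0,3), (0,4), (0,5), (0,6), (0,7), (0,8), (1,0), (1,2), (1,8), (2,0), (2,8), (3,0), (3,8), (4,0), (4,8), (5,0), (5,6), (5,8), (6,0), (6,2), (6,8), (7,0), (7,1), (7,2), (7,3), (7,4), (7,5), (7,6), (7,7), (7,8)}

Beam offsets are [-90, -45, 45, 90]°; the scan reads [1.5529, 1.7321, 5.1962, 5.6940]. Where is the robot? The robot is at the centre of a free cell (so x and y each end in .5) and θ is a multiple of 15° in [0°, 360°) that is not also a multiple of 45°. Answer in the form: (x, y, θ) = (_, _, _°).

(x, y, θ) = (2.5, 2.5, 345°)

The pose lattice has 39·16 = 624 candidates. Test each by forward raycasting.
  (6.5, 4.5, 30°): beam 1 = 1.0000 ≠ 1.5529 ✗
  (1.5, 7.5, 165°): beam 1 = 0.5176 ≠ 1.5529 ✗
  (2.5, 6.5, 330°): beam 1 = 3.0000 ≠ 1.5529 ✗
  …
  (2.5, 2.5, 345°): r_1=1.5529, r_2=1.7321, r_3=5.1962, r_4=5.6940 — all match ✓
Only this pose fits every beam.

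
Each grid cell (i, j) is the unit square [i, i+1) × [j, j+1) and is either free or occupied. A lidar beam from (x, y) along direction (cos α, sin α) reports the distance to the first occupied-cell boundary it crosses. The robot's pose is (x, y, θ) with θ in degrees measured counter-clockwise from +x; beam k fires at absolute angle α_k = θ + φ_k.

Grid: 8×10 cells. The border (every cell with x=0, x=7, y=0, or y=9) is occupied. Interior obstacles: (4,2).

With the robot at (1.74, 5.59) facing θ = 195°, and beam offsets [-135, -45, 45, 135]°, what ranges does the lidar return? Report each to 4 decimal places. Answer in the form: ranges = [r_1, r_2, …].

beam 1: φ=-135°, α=60°
  dir = (cos 60°, sin 60°) = (0.5000, 0.8660); from cell (1,5)
  next x-line at t=0.5200, next y-line at t=0.4734; Δt_x=2.0000, Δt_y=1.1547
    y: enter (1,6) at t=0.4734
    x: enter (2,6) at t=0.5200
    y: enter (2,7) at t=1.6281
    x: enter (3,7) at t=2.5200
    y: enter (3,8) at t=2.7828
    y: enter (3,9) at t=3.9375 ← occupied
  → r_1 = 3.9375
beam 2: φ=-45°, α=150°
  dir = (cos 150°, sin 150°) = (-0.8660, 0.5000); from cell (1,5)
  next x-line at t=0.8545, next y-line at t=0.8200; Δt_x=1.1547, Δt_y=2.0000
    y: enter (1,6) at t=0.8200
    x: enter (0,6) at t=0.8545 ← occupied
  → r_2 = 0.8545
beam 3: φ=45°, α=240°
  dir = (cos 240°, sin 240°) = (-0.5000, -0.8660); from cell (1,5)
  next x-line at t=1.4800, next y-line at t=0.6813; Δt_x=2.0000, Δt_y=1.1547
    y: enter (1,4) at t=0.6813
    x: enter (0,4) at t=1.4800 ← occupied
  → r_3 = 1.4800
beam 4: φ=135°, α=330°
  dir = (cos 330°, sin 330°) = (0.8660, -0.5000); from cell (1,5)
  next x-line at t=0.3002, next y-line at t=1.1800; Δt_x=1.1547, Δt_y=2.0000
    x: enter (2,5) at t=0.3002
    y: enter (2,4) at t=1.1800
    x: enter (3,4) at t=1.4549
    x: enter (4,4) at t=2.6096
    y: enter (4,3) at t=3.1800
    x: enter (5,3) at t=3.7643
    x: enter (6,3) at t=4.9190
    y: enter (6,2) at t=5.1800
    x: enter (7,2) at t=6.0737 ← occupied
  → r_4 = 6.0737

ranges = [3.9375, 0.8545, 1.4800, 6.0737]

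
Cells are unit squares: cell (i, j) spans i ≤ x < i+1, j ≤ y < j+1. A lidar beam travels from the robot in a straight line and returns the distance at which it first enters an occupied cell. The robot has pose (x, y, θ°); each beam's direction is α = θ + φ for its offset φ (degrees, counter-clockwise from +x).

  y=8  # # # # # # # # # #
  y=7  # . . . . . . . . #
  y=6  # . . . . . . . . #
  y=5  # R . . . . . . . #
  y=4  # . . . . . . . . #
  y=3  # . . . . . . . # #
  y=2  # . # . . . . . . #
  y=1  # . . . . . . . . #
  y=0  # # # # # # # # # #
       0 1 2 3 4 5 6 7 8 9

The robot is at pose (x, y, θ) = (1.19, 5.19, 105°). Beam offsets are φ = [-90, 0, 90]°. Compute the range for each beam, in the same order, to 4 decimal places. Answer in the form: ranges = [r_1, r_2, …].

beam 1: φ=-90°, α=15°
  direction (0.9659, 0.2588); cell (1,5); t to first gridline: x 0.8386, y 3.1296 (then +1.0353 / +3.8637)
    (2,5) via x @ 0.8386
    (3,5) via x @ 1.8738
    (4,5) via x @ 2.9091
    (4,6) via y @ 3.1296
    (5,6) via x @ 3.9444
    (6,6) via x @ 4.9797
    (7,6) via x @ 6.0150
    (7,7) via y @ 6.9933
    (8,7) via x @ 7.0502
    (9,7) via x @ 8.0855  # hit
  → r_1 = 8.0855
beam 2: φ=0°, α=105°
  direction (-0.2588, 0.9659); cell (1,5); t to first gridline: x 0.7341, y 0.8386 (then +3.8637 / +1.0353)
    (0,5) via x @ 0.7341  # hit
  → r_2 = 0.7341
beam 3: φ=90°, α=195°
  direction (-0.9659, -0.2588); cell (1,5); t to first gridline: x 0.1967, y 0.7341 (then +1.0353 / +3.8637)
    (0,5) via x @ 0.1967  # hit
  → r_3 = 0.1967

ranges = [8.0855, 0.7341, 0.1967]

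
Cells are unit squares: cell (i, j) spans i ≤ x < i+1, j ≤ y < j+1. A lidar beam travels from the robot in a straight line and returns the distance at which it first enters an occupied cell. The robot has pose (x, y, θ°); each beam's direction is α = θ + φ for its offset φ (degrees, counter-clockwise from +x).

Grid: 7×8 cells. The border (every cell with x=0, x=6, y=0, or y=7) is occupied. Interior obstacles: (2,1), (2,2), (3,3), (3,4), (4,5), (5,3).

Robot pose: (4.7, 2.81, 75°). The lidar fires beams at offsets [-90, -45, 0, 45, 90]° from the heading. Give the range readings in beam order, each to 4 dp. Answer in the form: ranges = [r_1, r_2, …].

ranges = [1.3459, 0.3800, 1.1591, 1.4000, 0.7341]

beam 1: φ=-90°, α=345°
  dir = (cos 345°, sin 345°) = (0.9659, -0.2588); from cell (4,2)
  next x-line at t=0.3106, next y-line at t=3.1296; Δt_x=1.0353, Δt_y=3.8637
    x: enter (5,2) at t=0.3106
    x: enter (6,2) at t=1.3459 ← occupied
  → r_1 = 1.3459
beam 2: φ=-45°, α=30°
  dir = (cos 30°, sin 30°) = (0.8660, 0.5000); from cell (4,2)
  next x-line at t=0.3464, next y-line at t=0.3800; Δt_x=1.1547, Δt_y=2.0000
    x: enter (5,2) at t=0.3464
    y: enter (5,3) at t=0.3800 ← occupied
  → r_2 = 0.3800
beam 3: φ=0°, α=75°
  dir = (cos 75°, sin 75°) = (0.2588, 0.9659); from cell (4,2)
  next x-line at t=1.1591, next y-line at t=0.1967; Δt_x=3.8637, Δt_y=1.0353
    y: enter (4,3) at t=0.1967
    x: enter (5,3) at t=1.1591 ← occupied
  → r_3 = 1.1591
beam 4: φ=45°, α=120°
  dir = (cos 120°, sin 120°) = (-0.5000, 0.8660); from cell (4,2)
  next x-line at t=1.4000, next y-line at t=0.2194; Δt_x=2.0000, Δt_y=1.1547
    y: enter (4,3) at t=0.2194
    y: enter (4,4) at t=1.3741
    x: enter (3,4) at t=1.4000 ← occupied
  → r_4 = 1.4000
beam 5: φ=90°, α=165°
  dir = (cos 165°, sin 165°) = (-0.9659, 0.2588); from cell (4,2)
  next x-line at t=0.7247, next y-line at t=0.7341; Δt_x=1.0353, Δt_y=3.8637
    x: enter (3,2) at t=0.7247
    y: enter (3,3) at t=0.7341 ← occupied
  → r_5 = 0.7341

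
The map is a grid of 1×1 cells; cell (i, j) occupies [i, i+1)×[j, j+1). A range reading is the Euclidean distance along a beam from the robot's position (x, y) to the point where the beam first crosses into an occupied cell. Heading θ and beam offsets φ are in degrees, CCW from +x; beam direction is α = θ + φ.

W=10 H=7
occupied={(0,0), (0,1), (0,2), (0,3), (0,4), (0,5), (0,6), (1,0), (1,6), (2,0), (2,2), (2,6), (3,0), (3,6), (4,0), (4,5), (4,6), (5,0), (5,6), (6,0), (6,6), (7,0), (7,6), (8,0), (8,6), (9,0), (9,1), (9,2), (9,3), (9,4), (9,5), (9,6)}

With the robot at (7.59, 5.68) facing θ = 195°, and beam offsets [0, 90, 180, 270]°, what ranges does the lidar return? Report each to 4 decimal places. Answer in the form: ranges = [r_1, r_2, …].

ranges = [6.8225, 4.8451, 1.2364, 0.3313]

beam 1: φ=0°, α=195°
  cosα=-0.9659 sinα=-0.2588 | (7,5) | tMaxX 0.6108 tMaxY 2.6273 | tΔX 1.0353 tΔY 3.8637
    t=0.6108 [x] (6,5)
    t=1.6461 [x] (5,5)
    t=2.6273 [y] (5,4)
    t=2.6814 [x] (4,4)
    t=3.7166 [x] (3,4)
    t=4.7519 [x] (2,4)
    t=5.7872 [x] (1,4)
    t=6.4910 [y] (1,3)
    t=6.8225 [x] (0,3) — stop
  → r_1 = 6.8225
beam 2: φ=90°, α=285°
  cosα=0.2588 sinα=-0.9659 | (7,5) | tMaxX 1.5841 tMaxY 0.7040 | tΔX 3.8637 tΔY 1.0353
    t=0.7040 [y] (7,4)
    t=1.5841 [x] (8,4)
    t=1.7393 [y] (8,3)
    t=2.7745 [y] (8,2)
    t=3.8098 [y] (8,1)
    t=4.8451 [y] (8,0) — stop
  → r_2 = 4.8451
beam 3: φ=180°, α=15°
  cosα=0.9659 sinα=0.2588 | (7,5) | tMaxX 0.4245 tMaxY 1.2364 | tΔX 1.0353 tΔY 3.8637
    t=0.4245 [x] (8,5)
    t=1.2364 [y] (8,6) — stop
  → r_3 = 1.2364
beam 4: φ=270°, α=105°
  cosα=-0.2588 sinα=0.9659 | (7,5) | tMaxX 2.2796 tMaxY 0.3313 | tΔX 3.8637 tΔY 1.0353
    t=0.3313 [y] (7,6) — stop
  → r_4 = 0.3313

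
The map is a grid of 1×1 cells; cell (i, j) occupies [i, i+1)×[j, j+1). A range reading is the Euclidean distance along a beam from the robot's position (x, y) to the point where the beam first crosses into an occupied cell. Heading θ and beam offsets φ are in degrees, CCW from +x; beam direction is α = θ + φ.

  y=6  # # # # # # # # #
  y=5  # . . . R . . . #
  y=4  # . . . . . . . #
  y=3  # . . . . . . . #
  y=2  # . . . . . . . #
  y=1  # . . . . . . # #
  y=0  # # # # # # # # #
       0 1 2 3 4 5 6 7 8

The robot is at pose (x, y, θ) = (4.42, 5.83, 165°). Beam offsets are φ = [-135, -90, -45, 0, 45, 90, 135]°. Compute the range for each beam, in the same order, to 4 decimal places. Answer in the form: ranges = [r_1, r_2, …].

beam 1: φ=-135°, α=30°
  d=(0.8660,0.5000)  start (4,5)  tX=0.6697 tY=0.3400  stride 1/|dx|=1.1547 1/|dy|=2.0000
    cross y-line → (4,6), t=0.3400 (wall)
  → r_1 = 0.3400
beam 2: φ=-90°, α=75°
  d=(0.2588,0.9659)  start (4,5)  tX=2.2409 tY=0.1760  stride 1/|dx|=3.8637 1/|dy|=1.0353
    cross y-line → (4,6), t=0.1760 (wall)
  → r_2 = 0.1760
beam 3: φ=-45°, α=120°
  d=(-0.5000,0.8660)  start (4,5)  tX=0.8400 tY=0.1963  stride 1/|dx|=2.0000 1/|dy|=1.1547
    cross y-line → (4,6), t=0.1963 (wall)
  → r_3 = 0.1963
beam 4: φ=0°, α=165°
  d=(-0.9659,0.2588)  start (4,5)  tX=0.4348 tY=0.6568  stride 1/|dx|=1.0353 1/|dy|=3.8637
    cross x-line → (3,5), t=0.4348
    cross y-line → (3,6), t=0.6568 (wall)
  → r_4 = 0.6568
beam 5: φ=45°, α=210°
  d=(-0.8660,-0.5000)  start (4,5)  tX=0.4850 tY=1.6600  stride 1/|dx|=1.1547 1/|dy|=2.0000
    cross x-line → (3,5), t=0.4850
    cross x-line → (2,5), t=1.6397
    cross y-line → (2,4), t=1.6600
    cross x-line → (1,4), t=2.7944
    cross y-line → (1,3), t=3.6600
    cross x-line → (0,3), t=3.9491 (wall)
  → r_5 = 3.9491
beam 6: φ=90°, α=255°
  d=(-0.2588,-0.9659)  start (4,5)  tX=1.6228 tY=0.8593  stride 1/|dx|=3.8637 1/|dy|=1.0353
    cross y-line → (4,4), t=0.8593
    cross x-line → (3,4), t=1.6228
    cross y-line → (3,3), t=1.8946
    cross y-line → (3,2), t=2.9298
    cross y-line → (3,1), t=3.9651
    cross y-line → (3,0), t=5.0004 (wall)
  → r_6 = 5.0004
beam 7: φ=135°, α=300°
  d=(0.5000,-0.8660)  start (4,5)  tX=1.1600 tY=0.9584  stride 1/|dx|=2.0000 1/|dy|=1.1547
    cross y-line → (4,4), t=0.9584
    cross x-line → (5,4), t=1.1600
    cross y-line → (5,3), t=2.1131
    cross x-line → (6,3), t=3.1600
    cross y-line → (6,2), t=3.2678
    cross y-line → (6,1), t=4.4225
    cross x-line → (7,1), t=5.1600 (wall)
  → r_7 = 5.1600

ranges = [0.3400, 0.1760, 0.1963, 0.6568, 3.9491, 5.0004, 5.1600]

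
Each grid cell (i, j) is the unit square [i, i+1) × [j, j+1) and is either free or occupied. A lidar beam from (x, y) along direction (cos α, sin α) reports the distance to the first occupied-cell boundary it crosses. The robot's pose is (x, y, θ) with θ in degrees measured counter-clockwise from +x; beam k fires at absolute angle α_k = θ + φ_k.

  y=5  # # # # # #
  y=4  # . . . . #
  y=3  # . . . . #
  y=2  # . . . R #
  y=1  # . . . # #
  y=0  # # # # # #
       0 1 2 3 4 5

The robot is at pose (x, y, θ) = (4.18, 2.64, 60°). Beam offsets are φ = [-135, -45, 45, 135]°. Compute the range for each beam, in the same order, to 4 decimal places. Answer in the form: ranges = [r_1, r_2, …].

ranges = [0.6626, 0.8489, 2.4433, 3.2922]

beam 1: φ=-135°, α=285°
  dir = (cos 285°, sin 285°) = (0.2588, -0.9659); from cell (4,2)
  next x-line at t=3.1682, next y-line at t=0.6626; Δt_x=3.8637, Δt_y=1.0353
    y: enter (4,1) at t=0.6626 ← occupied
  → r_1 = 0.6626
beam 2: φ=-45°, α=15°
  dir = (cos 15°, sin 15°) = (0.9659, 0.2588); from cell (4,2)
  next x-line at t=0.8489, next y-line at t=1.3909; Δt_x=1.0353, Δt_y=3.8637
    x: enter (5,2) at t=0.8489 ← occupied
  → r_2 = 0.8489
beam 3: φ=45°, α=105°
  dir = (cos 105°, sin 105°) = (-0.2588, 0.9659); from cell (4,2)
  next x-line at t=0.6955, next y-line at t=0.3727; Δt_x=3.8637, Δt_y=1.0353
    y: enter (4,3) at t=0.3727
    x: enter (3,3) at t=0.6955
    y: enter (3,4) at t=1.4080
    y: enter (3,5) at t=2.4433 ← occupied
  → r_3 = 2.4433
beam 4: φ=135°, α=195°
  dir = (cos 195°, sin 195°) = (-0.9659, -0.2588); from cell (4,2)
  next x-line at t=0.1863, next y-line at t=2.4728; Δt_x=1.0353, Δt_y=3.8637
    x: enter (3,2) at t=0.1863
    x: enter (2,2) at t=1.2216
    x: enter (1,2) at t=2.2569
    y: enter (1,1) at t=2.4728
    x: enter (0,1) at t=3.2922 ← occupied
  → r_4 = 3.2922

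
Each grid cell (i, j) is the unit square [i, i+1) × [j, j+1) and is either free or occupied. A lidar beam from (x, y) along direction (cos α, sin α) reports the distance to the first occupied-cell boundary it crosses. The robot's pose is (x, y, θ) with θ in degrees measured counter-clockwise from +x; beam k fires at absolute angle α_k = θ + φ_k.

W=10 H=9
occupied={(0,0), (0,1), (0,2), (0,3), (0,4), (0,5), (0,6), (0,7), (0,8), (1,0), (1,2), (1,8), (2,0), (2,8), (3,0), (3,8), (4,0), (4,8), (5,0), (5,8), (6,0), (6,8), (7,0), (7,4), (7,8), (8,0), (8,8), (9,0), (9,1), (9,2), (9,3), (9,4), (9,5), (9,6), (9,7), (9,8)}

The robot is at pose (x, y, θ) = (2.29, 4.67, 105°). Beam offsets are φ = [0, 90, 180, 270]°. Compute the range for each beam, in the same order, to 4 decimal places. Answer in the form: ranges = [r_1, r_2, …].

beam 1: φ=0°, α=105°
  direction (-0.2588, 0.9659); cell (2,4); t to first gridline: x 1.1205, y 0.3416 (then +3.8637 / +1.0353)
    (2,5) via y @ 0.3416
    (1,5) via x @ 1.1205
    (1,6) via y @ 1.3769
    (1,7) via y @ 2.4122
    (1,8) via y @ 3.4475  # hit
  → r_1 = 3.4475
beam 2: φ=90°, α=195°
  direction (-0.9659, -0.2588); cell (2,4); t to first gridline: x 0.3002, y 2.5887 (then +1.0353 / +3.8637)
    (1,4) via x @ 0.3002
    (0,4) via x @ 1.3355  # hit
  → r_2 = 1.3355
beam 3: φ=180°, α=285°
  direction (0.2588, -0.9659); cell (2,4); t to first gridline: x 2.7432, y 0.6936 (then +3.8637 / +1.0353)
    (2,3) via y @ 0.6936
    (2,2) via y @ 1.7289
    (3,2) via x @ 2.7432
    (3,1) via y @ 2.7642
    (3,0) via y @ 3.7995  # hit
  → r_3 = 3.7995
beam 4: φ=270°, α=15°
  direction (0.9659, 0.2588); cell (2,4); t to first gridline: x 0.7350, y 1.2750 (then +1.0353 / +3.8637)
    (3,4) via x @ 0.7350
    (3,5) via y @ 1.2750
    (4,5) via x @ 1.7703
    (5,5) via x @ 2.8056
    (6,5) via x @ 3.8409
    (7,5) via x @ 4.8762
    (7,6) via y @ 5.1387
    (8,6) via x @ 5.9114
    (9,6) via x @ 6.9467  # hit
  → r_4 = 6.9467

ranges = [3.4475, 1.3355, 3.7995, 6.9467]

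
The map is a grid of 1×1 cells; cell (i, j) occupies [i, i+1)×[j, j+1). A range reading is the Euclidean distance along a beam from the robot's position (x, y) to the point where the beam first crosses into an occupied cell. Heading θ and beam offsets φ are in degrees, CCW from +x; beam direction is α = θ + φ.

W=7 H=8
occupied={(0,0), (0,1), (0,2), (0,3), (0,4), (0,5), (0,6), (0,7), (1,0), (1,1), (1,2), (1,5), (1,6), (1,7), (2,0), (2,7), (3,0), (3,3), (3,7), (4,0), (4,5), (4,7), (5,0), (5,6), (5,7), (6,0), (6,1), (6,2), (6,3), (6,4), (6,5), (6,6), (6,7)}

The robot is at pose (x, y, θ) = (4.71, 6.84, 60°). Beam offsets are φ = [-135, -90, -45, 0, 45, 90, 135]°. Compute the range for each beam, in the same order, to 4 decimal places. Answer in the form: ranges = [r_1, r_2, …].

beam 1: φ=-135°, α=285°
  d=(0.2588,-0.9659)  start (4,6)  tX=1.1205 tY=0.8696  stride 1/|dx|=3.8637 1/|dy|=1.0353
    cross y-line → (4,5), t=0.8696 (wall)
  → r_1 = 0.8696
beam 2: φ=-90°, α=330°
  d=(0.8660,-0.5000)  start (4,6)  tX=0.3349 tY=1.6800  stride 1/|dx|=1.1547 1/|dy|=2.0000
    cross x-line → (5,6), t=0.3349 (wall)
  → r_2 = 0.3349
beam 3: φ=-45°, α=15°
  d=(0.9659,0.2588)  start (4,6)  tX=0.3002 tY=0.6182  stride 1/|dx|=1.0353 1/|dy|=3.8637
    cross x-line → (5,6), t=0.3002 (wall)
  → r_3 = 0.3002
beam 4: φ=0°, α=60°
  d=(0.5000,0.8660)  start (4,6)  tX=0.5800 tY=0.1848  stride 1/|dx|=2.0000 1/|dy|=1.1547
    cross y-line → (4,7), t=0.1848 (wall)
  → r_4 = 0.1848
beam 5: φ=45°, α=105°
  d=(-0.2588,0.9659)  start (4,6)  tX=2.7432 tY=0.1656  stride 1/|dx|=3.8637 1/|dy|=1.0353
    cross y-line → (4,7), t=0.1656 (wall)
  → r_5 = 0.1656
beam 6: φ=90°, α=150°
  d=(-0.8660,0.5000)  start (4,6)  tX=0.8198 tY=0.3200  stride 1/|dx|=1.1547 1/|dy|=2.0000
    cross y-line → (4,7), t=0.3200 (wall)
  → r_6 = 0.3200
beam 7: φ=135°, α=195°
  d=(-0.9659,-0.2588)  start (4,6)  tX=0.7350 tY=3.2455  stride 1/|dx|=1.0353 1/|dy|=3.8637
    cross x-line → (3,6), t=0.7350
    cross x-line → (2,6), t=1.7703
    cross x-line → (1,6), t=2.8056 (wall)
  → r_7 = 2.8056

ranges = [0.8696, 0.3349, 0.3002, 0.1848, 0.1656, 0.3200, 2.8056]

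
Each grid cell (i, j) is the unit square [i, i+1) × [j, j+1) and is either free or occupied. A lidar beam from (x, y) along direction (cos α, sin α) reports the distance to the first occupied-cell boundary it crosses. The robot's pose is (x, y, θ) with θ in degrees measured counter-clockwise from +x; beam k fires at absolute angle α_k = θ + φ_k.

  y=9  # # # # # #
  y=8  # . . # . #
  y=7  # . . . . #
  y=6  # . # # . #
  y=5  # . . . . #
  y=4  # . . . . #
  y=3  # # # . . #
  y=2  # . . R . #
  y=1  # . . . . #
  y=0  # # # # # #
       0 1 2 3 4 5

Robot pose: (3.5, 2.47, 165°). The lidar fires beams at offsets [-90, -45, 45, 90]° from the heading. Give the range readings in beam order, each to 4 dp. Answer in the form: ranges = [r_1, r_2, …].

ranges = [5.7956, 1.0000, 2.8868, 1.5219]

beam 1: φ=-90°, α=75°
  d=(0.2588,0.9659)  start (3,2)  tX=1.9319 tY=0.5487  stride 1/|dx|=3.8637 1/|dy|=1.0353
    cross y-line → (3,3), t=0.5487
    cross y-line → (3,4), t=1.5840
    cross x-line → (4,4), t=1.9319
    cross y-line → (4,5), t=2.6192
    cross y-line → (4,6), t=3.6545
    cross y-line → (4,7), t=4.6898
    cross y-line → (4,8), t=5.7251
    cross x-line → (5,8), t=5.7956 (wall)
  → r_1 = 5.7956
beam 2: φ=-45°, α=120°
  d=(-0.5000,0.8660)  start (3,2)  tX=1.0000 tY=0.6120  stride 1/|dx|=2.0000 1/|dy|=1.1547
    cross y-line → (3,3), t=0.6120
    cross x-line → (2,3), t=1.0000 (wall)
  → r_2 = 1.0000
beam 3: φ=45°, α=210°
  d=(-0.8660,-0.5000)  start (3,2)  tX=0.5774 tY=0.9400  stride 1/|dx|=1.1547 1/|dy|=2.0000
    cross x-line → (2,2), t=0.5774
    cross y-line → (2,1), t=0.9400
    cross x-line → (1,1), t=1.7321
    cross x-line → (0,1), t=2.8868 (wall)
  → r_3 = 2.8868
beam 4: φ=90°, α=255°
  d=(-0.2588,-0.9659)  start (3,2)  tX=1.9319 tY=0.4866  stride 1/|dx|=3.8637 1/|dy|=1.0353
    cross y-line → (3,1), t=0.4866
    cross y-line → (3,0), t=1.5219 (wall)
  → r_4 = 1.5219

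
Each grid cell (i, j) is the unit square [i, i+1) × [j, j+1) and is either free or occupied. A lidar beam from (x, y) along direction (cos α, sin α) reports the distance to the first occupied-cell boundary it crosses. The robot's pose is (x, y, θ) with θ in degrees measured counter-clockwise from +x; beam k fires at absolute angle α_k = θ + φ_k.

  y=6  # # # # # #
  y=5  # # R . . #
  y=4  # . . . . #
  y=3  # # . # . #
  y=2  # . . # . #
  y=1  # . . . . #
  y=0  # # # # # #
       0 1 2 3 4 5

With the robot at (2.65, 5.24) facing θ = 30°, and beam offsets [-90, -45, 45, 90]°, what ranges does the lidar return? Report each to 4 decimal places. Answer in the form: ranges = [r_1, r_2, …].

ranges = [1.4318, 2.4329, 0.7868, 0.8776]

beam 1: φ=-90°, α=300°
  d=(0.5000,-0.8660)  start (2,5)  tX=0.7000 tY=0.2771  stride 1/|dx|=2.0000 1/|dy|=1.1547
    cross y-line → (2,4), t=0.2771
    cross x-line → (3,4), t=0.7000
    cross y-line → (3,3), t=1.4318 (wall)
  → r_1 = 1.4318
beam 2: φ=-45°, α=345°
  d=(0.9659,-0.2588)  start (2,5)  tX=0.3623 tY=0.9273  stride 1/|dx|=1.0353 1/|dy|=3.8637
    cross x-line → (3,5), t=0.3623
    cross y-line → (3,4), t=0.9273
    cross x-line → (4,4), t=1.3976
    cross x-line → (5,4), t=2.4329 (wall)
  → r_2 = 2.4329
beam 3: φ=45°, α=75°
  d=(0.2588,0.9659)  start (2,5)  tX=1.3523 tY=0.7868  stride 1/|dx|=3.8637 1/|dy|=1.0353
    cross y-line → (2,6), t=0.7868 (wall)
  → r_3 = 0.7868
beam 4: φ=90°, α=120°
  d=(-0.5000,0.8660)  start (2,5)  tX=1.3000 tY=0.8776  stride 1/|dx|=2.0000 1/|dy|=1.1547
    cross y-line → (2,6), t=0.8776 (wall)
  → r_4 = 0.8776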